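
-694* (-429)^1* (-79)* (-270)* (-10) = -63504955800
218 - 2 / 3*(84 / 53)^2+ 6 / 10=3046717 / 14045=216.93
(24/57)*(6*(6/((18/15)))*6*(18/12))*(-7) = -15120/19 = -795.79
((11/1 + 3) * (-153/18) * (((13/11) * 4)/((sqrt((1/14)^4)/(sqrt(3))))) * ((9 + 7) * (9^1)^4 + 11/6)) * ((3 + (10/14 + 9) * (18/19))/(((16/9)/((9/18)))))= -33210620018667 * sqrt(3)/836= -68806795721.53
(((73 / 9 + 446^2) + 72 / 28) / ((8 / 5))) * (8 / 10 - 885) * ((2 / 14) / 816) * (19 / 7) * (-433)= 455822335211027 / 20151936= 22619282.59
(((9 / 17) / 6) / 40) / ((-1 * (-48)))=1 / 21760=0.00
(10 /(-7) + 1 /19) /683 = -183 /90839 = -0.00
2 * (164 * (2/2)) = 328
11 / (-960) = -11 / 960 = -0.01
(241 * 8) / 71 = 1928 / 71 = 27.15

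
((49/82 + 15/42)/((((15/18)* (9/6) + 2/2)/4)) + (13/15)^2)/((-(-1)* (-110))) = -1597/71750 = -0.02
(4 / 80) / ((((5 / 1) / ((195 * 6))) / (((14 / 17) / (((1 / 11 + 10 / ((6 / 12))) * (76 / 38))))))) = 693 / 2890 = 0.24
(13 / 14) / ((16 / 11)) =143 / 224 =0.64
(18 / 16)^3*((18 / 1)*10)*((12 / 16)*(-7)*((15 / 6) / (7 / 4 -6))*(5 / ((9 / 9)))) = 17222625 / 4352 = 3957.40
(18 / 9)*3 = 6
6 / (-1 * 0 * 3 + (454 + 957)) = 6 / 1411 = 0.00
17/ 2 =8.50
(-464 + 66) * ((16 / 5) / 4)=-1592 / 5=-318.40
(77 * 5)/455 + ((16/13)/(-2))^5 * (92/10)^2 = -61482813/9282325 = -6.62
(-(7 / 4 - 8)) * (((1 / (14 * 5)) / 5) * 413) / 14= 0.53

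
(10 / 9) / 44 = 5 / 198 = 0.03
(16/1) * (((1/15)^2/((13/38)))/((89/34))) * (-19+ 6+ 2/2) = -0.95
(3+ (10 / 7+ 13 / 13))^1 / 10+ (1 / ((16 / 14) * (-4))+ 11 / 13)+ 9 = 148079 / 14560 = 10.17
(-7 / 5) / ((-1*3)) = 7 / 15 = 0.47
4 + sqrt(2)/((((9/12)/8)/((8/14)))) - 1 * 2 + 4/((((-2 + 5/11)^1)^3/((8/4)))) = -822/4913 + 128 * sqrt(2)/21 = 8.45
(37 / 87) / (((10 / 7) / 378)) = 16317 / 145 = 112.53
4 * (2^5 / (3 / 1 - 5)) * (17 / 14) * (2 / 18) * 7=-60.44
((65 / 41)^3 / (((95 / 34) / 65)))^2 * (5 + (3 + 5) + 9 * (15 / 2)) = 1186097959919031250 / 1714787631001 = 691687.96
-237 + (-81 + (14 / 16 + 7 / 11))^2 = 47094697 / 7744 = 6081.44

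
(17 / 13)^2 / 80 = 289 / 13520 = 0.02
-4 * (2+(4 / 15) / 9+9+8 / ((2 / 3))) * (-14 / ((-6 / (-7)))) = 1504.60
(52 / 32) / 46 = 13 / 368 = 0.04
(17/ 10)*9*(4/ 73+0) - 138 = -50064/ 365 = -137.16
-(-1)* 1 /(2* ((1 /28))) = 14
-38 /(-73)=38 /73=0.52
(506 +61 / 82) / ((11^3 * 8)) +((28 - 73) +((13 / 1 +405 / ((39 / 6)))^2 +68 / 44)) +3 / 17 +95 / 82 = 14120900485649 / 2508519728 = 5629.18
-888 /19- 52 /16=-3799 /76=-49.99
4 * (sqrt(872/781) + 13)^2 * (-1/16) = -49.40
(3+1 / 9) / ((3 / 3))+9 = 109 / 9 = 12.11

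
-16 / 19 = -0.84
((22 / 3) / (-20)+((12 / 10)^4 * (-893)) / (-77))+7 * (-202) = -401454407 / 288750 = -1390.32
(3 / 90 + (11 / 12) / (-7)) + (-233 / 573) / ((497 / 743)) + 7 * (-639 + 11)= -25041963901 / 5695620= -4396.71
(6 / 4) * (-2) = -3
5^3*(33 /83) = 4125 /83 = 49.70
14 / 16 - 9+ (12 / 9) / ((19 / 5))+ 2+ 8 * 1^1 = 1015 / 456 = 2.23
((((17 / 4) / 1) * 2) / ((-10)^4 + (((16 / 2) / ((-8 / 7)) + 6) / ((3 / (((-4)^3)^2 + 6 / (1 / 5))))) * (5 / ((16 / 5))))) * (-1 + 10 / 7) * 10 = 1224 / 263795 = 0.00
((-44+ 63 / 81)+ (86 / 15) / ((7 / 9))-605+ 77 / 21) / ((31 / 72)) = -1605704 / 1085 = -1479.91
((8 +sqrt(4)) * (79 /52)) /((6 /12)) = 395 /13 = 30.38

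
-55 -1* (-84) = 29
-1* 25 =-25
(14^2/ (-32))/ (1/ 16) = -98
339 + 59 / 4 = 1415 / 4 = 353.75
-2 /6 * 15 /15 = -1 /3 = -0.33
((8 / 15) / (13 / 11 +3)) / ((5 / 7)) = 308 / 1725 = 0.18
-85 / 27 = -3.15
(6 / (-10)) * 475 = -285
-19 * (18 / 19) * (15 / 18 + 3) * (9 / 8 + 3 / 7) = -6003 / 56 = -107.20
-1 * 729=-729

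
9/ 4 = 2.25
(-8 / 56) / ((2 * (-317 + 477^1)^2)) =-1 / 358400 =-0.00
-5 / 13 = -0.38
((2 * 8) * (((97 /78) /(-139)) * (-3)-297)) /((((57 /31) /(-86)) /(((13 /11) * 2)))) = 525294.84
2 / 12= 1 / 6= 0.17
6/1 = 6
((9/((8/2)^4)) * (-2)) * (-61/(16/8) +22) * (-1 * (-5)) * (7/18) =595/512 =1.16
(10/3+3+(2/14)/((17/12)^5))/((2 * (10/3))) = 189587477/198779980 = 0.95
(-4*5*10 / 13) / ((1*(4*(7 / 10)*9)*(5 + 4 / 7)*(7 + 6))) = -500 / 59319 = -0.01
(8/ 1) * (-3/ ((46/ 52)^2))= -16224/ 529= -30.67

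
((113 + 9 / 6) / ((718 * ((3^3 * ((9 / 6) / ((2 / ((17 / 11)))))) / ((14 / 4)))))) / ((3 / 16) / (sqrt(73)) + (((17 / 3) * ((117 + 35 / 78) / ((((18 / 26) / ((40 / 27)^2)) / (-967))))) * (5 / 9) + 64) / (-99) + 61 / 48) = 8058908687418678380751999 / 5173924809923540138852521368104 -1807769046087318699 * sqrt(73) / 5173924809923540138852521368104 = 0.00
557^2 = 310249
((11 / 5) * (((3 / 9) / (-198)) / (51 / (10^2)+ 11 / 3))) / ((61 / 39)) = -130 / 229299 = -0.00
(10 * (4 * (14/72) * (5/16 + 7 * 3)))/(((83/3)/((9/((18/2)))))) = 5.99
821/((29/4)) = 3284/29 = 113.24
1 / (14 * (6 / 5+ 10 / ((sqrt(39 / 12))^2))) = 65 / 3892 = 0.02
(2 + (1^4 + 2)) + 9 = 14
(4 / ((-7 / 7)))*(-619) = 2476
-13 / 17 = -0.76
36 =36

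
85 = 85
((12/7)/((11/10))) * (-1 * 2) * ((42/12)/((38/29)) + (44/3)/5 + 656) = -430988/209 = -2062.14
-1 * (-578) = 578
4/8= 1/2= 0.50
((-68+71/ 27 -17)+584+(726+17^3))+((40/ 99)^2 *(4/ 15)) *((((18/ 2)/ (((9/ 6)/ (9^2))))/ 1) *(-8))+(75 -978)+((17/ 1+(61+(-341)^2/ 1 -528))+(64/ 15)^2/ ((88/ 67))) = 9875588357/ 81675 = 120913.23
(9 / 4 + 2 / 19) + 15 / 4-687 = -12937 / 19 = -680.89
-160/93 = -1.72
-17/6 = -2.83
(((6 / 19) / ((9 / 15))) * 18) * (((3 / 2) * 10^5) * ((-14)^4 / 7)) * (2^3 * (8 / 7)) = 1354752000000 / 19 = 71302736842.11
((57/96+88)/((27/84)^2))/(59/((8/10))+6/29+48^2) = 99470/275843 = 0.36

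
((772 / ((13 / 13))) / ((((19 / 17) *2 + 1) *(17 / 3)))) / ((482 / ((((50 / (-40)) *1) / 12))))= -193 / 21208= -0.01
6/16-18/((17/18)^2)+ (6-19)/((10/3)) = -274029/11560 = -23.70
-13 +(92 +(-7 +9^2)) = 153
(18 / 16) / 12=3 / 32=0.09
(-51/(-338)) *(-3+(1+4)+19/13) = 2295/4394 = 0.52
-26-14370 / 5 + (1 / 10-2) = -29019 / 10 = -2901.90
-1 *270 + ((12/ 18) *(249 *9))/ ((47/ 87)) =117288/ 47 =2495.49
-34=-34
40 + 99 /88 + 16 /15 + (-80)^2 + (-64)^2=1264583 /120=10538.19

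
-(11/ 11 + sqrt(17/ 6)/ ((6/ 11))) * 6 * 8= -44 * sqrt(102)/ 3 -48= -196.13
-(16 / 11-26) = 270 / 11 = 24.55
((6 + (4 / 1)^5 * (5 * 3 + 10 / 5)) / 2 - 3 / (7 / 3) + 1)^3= 226389874898123 / 343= 660028789790.45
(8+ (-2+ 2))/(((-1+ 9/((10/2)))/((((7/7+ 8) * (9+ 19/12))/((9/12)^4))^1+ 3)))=82090/27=3040.37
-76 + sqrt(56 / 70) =-76 + 2*sqrt(5) / 5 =-75.11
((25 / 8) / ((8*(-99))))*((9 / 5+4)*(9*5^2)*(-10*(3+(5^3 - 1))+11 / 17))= 78223875 / 11968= 6536.09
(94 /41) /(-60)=-47 /1230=-0.04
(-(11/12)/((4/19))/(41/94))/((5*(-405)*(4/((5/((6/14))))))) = 68761/4782240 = 0.01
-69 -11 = -80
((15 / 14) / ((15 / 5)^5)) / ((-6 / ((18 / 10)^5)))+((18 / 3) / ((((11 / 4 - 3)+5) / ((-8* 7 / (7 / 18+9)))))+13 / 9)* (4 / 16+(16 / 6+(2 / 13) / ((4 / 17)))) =-214563661349 / 9861783750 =-21.76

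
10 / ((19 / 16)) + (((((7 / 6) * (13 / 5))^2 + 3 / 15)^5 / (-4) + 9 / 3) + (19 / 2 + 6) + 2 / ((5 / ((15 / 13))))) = -10694418418108869020347 / 583404120000000000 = -18331.06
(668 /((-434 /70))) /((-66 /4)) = 6680 /1023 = 6.53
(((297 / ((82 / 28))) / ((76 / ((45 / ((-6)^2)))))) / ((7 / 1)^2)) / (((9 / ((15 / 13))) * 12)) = 825 / 2268448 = 0.00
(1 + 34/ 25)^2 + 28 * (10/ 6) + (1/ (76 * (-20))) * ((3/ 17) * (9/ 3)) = 506166049/ 9690000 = 52.24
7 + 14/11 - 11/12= 971/132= 7.36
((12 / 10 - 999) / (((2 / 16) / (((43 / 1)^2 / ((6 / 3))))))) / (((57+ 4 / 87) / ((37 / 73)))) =-118776735036 / 1811495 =-65568.35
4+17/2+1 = 27/2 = 13.50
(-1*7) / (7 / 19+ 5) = -133 / 102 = -1.30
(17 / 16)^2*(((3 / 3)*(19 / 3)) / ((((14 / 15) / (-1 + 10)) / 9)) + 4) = 2240039 / 3584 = 625.01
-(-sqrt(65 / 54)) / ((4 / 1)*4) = sqrt(390) / 288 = 0.07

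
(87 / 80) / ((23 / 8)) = 87 / 230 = 0.38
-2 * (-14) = 28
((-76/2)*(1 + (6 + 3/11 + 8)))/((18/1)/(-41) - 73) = 261744/33121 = 7.90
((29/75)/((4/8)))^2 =3364/5625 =0.60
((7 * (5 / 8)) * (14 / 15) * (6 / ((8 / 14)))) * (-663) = -227409 / 8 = -28426.12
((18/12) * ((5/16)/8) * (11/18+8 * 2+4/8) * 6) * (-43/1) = -16555/64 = -258.67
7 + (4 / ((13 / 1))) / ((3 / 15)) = 111 / 13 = 8.54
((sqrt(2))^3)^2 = 8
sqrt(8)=2 * sqrt(2)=2.83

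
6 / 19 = 0.32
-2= -2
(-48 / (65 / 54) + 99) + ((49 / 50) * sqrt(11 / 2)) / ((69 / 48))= 196 * sqrt(22) / 575 + 3843 / 65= 60.72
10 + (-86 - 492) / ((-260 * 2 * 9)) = 23689 / 2340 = 10.12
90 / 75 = 6 / 5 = 1.20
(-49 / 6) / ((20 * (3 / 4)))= -49 / 90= -0.54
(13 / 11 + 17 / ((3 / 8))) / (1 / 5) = 7675 / 33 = 232.58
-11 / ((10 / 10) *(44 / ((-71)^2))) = -5041 / 4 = -1260.25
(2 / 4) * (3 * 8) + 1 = 13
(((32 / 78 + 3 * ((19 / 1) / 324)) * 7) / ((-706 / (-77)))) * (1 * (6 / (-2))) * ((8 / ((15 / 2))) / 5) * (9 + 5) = -12420716 / 3097575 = -4.01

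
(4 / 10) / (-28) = -1 / 70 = -0.01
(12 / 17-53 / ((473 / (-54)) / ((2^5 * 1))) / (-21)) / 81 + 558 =847860194 / 1519749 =557.89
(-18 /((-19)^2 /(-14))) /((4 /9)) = 567 /361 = 1.57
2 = 2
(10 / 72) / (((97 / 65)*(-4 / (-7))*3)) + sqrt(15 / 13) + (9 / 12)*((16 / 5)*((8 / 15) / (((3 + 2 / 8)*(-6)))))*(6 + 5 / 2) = -6859217 / 13618800 + sqrt(195) / 13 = 0.57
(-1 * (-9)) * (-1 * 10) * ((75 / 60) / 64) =-225 / 128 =-1.76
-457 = -457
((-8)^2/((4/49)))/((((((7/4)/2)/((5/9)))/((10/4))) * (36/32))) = 89600/81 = 1106.17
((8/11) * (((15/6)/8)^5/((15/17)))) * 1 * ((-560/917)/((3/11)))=-53125/9658368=-0.01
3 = 3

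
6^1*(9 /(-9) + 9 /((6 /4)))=30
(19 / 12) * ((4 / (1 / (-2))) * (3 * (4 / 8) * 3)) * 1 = -57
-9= -9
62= 62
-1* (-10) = 10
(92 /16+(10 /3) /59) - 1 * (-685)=489091 /708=690.81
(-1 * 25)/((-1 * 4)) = 25/4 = 6.25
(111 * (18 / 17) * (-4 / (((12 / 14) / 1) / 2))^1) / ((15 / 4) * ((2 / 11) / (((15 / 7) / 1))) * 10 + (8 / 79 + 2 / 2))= -8102556 / 31637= -256.11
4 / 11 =0.36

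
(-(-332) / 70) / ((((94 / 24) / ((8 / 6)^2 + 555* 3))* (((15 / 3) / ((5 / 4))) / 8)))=2845904 / 705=4036.74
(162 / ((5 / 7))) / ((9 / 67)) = 8442 / 5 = 1688.40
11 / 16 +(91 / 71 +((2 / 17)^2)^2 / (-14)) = 1307846251 / 664158992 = 1.97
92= 92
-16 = -16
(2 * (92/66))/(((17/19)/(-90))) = -52440/187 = -280.43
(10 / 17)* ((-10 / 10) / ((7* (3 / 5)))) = -50 / 357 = -0.14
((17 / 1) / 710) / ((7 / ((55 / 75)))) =187 / 74550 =0.00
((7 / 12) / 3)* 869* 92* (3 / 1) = 46636.33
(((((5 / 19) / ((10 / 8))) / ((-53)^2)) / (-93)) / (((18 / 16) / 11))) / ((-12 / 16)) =1408 / 134014581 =0.00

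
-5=-5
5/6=0.83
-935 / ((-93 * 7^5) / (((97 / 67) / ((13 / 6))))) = 181390 / 453805807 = 0.00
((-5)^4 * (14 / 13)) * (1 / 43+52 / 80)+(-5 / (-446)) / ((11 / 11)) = 56490085 / 124657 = 453.16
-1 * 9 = -9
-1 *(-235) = 235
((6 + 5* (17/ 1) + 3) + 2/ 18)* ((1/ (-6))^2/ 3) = 0.87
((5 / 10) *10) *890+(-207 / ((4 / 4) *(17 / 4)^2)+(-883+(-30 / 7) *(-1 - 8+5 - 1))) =7236207 / 2023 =3576.97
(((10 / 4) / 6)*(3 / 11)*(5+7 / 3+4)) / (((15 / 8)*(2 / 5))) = 170 / 99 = 1.72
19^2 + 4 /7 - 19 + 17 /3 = 7313 /21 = 348.24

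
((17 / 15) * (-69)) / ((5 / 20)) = -1564 / 5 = -312.80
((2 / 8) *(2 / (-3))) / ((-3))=1 / 18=0.06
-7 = -7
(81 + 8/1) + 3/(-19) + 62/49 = 83890/931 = 90.11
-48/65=-0.74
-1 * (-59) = 59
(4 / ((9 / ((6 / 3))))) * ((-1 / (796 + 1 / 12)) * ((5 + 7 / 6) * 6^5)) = -511488 / 9553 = -53.54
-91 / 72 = -1.26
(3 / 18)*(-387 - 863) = -208.33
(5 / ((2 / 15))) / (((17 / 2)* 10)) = 15 / 34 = 0.44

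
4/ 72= 1/ 18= 0.06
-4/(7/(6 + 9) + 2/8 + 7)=-0.52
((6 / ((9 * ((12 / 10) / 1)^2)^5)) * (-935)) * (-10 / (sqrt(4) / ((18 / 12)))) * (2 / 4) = 0.06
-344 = -344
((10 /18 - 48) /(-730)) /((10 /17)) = 7259 /65700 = 0.11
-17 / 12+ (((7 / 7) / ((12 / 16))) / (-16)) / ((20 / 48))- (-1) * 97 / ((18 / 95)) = 91859 / 180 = 510.33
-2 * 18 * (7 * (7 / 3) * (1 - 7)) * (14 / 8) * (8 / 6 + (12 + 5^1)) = 113190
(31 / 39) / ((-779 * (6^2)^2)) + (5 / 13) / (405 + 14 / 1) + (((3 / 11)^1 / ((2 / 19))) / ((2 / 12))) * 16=248.73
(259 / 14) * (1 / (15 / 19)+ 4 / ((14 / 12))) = 86.86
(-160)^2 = 25600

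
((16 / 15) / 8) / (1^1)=2 / 15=0.13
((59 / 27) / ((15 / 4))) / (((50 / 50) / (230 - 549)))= -185.89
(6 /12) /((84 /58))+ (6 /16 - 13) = -2063 /168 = -12.28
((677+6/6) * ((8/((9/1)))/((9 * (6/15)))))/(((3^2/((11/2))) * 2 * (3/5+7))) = 31075/4617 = 6.73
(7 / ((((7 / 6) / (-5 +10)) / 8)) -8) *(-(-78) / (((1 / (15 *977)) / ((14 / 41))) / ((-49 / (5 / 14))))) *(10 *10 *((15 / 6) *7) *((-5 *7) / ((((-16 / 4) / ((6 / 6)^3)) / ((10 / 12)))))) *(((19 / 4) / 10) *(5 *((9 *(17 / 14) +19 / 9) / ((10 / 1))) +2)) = -157830806864924375 / 246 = -641588645792375.51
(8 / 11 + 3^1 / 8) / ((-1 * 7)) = -97 / 616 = -0.16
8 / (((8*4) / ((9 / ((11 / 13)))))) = 117 / 44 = 2.66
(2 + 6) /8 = 1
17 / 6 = 2.83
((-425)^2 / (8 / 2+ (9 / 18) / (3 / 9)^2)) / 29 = 21250 / 29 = 732.76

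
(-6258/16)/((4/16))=-3129/2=-1564.50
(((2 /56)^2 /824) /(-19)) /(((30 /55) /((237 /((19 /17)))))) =-14773 /466423552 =-0.00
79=79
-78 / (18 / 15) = -65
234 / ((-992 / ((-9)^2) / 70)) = -331695 / 248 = -1337.48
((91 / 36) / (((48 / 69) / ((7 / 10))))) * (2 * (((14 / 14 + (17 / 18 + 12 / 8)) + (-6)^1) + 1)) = -7.91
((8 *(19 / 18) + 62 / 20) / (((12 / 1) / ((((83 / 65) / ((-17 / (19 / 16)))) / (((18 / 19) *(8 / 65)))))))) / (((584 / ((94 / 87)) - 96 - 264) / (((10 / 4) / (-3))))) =0.00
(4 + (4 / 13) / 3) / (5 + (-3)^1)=80 / 39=2.05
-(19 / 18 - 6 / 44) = -91 / 99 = -0.92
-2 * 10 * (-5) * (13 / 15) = 260 / 3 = 86.67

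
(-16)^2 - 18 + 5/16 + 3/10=19089/80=238.61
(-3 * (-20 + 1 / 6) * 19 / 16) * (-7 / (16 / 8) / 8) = -15827 / 512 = -30.91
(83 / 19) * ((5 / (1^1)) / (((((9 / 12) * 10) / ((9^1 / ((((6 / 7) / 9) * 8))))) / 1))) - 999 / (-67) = 502191 / 10184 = 49.31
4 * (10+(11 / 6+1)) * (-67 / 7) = -1474 / 3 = -491.33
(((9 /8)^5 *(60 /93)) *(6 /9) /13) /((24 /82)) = 0.20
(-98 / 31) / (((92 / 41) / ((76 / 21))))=-10906 / 2139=-5.10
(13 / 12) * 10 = 65 / 6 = 10.83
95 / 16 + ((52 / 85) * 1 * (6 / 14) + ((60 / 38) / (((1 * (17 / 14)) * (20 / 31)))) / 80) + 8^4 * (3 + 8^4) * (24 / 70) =52060950301 / 9044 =5756407.60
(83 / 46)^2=6889 / 2116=3.26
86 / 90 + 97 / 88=8149 / 3960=2.06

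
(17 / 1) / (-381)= -17 / 381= -0.04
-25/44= -0.57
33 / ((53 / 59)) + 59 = 5074 / 53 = 95.74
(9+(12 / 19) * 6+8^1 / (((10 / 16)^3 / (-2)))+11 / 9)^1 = -51.52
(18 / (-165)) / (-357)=2 / 6545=0.00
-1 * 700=-700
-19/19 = -1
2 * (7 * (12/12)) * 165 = 2310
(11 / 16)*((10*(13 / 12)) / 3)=715 / 288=2.48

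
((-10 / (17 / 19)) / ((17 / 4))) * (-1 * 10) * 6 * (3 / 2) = 68400 / 289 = 236.68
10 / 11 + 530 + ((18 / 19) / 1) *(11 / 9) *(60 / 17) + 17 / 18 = 34275521 / 63954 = 535.94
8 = 8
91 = 91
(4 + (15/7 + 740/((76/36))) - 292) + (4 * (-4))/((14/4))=7993/133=60.10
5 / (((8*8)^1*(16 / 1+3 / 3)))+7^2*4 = 213253 / 1088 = 196.00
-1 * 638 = -638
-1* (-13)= 13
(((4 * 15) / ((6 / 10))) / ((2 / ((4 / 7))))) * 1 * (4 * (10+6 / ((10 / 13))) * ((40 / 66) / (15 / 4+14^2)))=6.17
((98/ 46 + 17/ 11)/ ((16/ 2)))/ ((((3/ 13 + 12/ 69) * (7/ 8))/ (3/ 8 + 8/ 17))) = 695175/ 633556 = 1.10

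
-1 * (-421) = 421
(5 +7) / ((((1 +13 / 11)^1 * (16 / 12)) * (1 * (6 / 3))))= 33 / 16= 2.06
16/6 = 8/3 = 2.67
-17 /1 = -17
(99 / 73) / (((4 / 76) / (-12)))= -22572 / 73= -309.21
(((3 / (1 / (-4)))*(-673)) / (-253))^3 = -526731062976 / 16194277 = -32525.75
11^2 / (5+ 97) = 121 / 102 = 1.19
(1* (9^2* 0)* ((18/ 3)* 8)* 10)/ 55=0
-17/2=-8.50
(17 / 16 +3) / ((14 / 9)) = 585 / 224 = 2.61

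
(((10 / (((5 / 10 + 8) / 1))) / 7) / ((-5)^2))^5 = 1024 / 74573551871875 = 0.00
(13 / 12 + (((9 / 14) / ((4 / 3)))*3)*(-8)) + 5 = -461 / 84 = -5.49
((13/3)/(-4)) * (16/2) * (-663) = 5746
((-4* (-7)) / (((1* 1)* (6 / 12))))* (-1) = -56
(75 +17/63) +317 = 24713/63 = 392.27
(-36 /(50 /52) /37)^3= -820025856 /791453125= -1.04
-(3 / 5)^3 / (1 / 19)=-513 / 125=-4.10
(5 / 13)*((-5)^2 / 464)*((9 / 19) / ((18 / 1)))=0.00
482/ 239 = 2.02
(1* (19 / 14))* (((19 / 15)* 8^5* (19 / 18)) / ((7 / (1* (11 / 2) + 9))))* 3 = 814739456 / 2205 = 369496.35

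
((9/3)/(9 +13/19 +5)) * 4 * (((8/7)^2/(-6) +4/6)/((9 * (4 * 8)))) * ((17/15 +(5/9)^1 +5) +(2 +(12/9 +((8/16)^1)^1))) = 197923/14764680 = 0.01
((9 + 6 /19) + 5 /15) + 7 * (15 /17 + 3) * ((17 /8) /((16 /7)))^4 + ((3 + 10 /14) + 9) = 2284860726041 /53552873472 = 42.67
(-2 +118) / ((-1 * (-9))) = 116 / 9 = 12.89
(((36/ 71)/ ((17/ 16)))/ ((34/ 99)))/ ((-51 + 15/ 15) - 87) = -28512/ 2811103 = -0.01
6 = 6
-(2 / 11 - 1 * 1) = 9 / 11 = 0.82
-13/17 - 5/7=-176/119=-1.48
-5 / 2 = -2.50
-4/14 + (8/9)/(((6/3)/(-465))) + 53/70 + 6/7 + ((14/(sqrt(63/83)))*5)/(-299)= -43121/210 - 10*sqrt(581)/897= -205.61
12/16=3/4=0.75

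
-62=-62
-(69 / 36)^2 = -3.67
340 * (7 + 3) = 3400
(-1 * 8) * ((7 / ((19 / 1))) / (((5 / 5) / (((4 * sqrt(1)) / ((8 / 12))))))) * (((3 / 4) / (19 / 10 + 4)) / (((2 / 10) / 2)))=-25200 / 1121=-22.48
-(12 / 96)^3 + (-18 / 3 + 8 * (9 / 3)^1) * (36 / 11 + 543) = 55378933 / 5632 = 9832.91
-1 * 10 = -10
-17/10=-1.70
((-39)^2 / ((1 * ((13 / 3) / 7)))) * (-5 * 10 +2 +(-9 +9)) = -117936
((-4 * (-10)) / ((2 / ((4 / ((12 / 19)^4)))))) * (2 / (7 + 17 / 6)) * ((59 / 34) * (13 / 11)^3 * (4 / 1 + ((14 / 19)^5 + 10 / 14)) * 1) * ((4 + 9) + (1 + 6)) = 4694771222375 / 162507114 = 28889.64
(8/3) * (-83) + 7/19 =-220.96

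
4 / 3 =1.33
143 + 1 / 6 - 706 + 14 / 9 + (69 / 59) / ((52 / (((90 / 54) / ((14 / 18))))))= -108476699 / 193284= -561.23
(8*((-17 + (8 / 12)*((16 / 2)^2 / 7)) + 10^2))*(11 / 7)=164648 / 147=1120.05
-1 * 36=-36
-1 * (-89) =89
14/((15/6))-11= -27/5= -5.40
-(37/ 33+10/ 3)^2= -2401/ 121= -19.84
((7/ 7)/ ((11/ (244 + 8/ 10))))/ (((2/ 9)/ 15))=16524/ 11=1502.18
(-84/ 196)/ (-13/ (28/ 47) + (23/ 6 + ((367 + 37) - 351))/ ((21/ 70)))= -108/ 42241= -0.00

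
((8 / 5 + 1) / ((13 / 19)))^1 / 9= 0.42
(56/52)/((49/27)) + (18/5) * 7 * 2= 23202/455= 50.99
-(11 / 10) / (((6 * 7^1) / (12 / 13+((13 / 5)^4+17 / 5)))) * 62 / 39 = -69294269 / 33271875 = -2.08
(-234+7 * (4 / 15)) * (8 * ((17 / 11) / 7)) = -473552 / 1155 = -410.00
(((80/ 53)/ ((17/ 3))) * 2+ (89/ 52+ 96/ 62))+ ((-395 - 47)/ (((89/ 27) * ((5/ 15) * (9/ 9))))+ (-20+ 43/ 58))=-1565955218159/ 3748675372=-417.74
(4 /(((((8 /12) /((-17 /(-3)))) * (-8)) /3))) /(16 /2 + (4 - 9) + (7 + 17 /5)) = -255 /268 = -0.95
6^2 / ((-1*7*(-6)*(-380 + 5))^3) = -1 / 108527343750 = -0.00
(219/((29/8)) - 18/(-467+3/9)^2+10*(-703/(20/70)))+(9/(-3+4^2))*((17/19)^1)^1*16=-172227042000203/7019740000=-24534.68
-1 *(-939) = 939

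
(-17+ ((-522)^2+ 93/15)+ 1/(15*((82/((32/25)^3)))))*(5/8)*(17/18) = 22255525967389/138375000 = 160834.88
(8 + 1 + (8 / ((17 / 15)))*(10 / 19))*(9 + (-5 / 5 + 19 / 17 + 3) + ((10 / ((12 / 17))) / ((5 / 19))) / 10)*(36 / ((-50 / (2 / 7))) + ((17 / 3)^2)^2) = 357119101093921 / 1556698500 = 229408.01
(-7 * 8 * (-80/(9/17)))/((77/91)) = 10000.81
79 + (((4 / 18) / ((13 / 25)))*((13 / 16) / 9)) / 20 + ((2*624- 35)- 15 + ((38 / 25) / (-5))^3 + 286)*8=60500809439833 / 5062500000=11950.78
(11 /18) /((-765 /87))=-0.07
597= 597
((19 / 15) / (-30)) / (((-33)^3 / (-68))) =-646 / 8085825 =-0.00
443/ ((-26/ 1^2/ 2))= -443/ 13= -34.08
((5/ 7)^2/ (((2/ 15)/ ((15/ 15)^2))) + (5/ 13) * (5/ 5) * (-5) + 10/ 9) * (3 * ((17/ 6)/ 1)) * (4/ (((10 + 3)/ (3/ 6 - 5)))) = -587605/ 16562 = -35.48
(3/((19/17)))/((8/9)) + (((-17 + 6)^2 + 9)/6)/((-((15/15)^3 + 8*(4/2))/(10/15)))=50467/23256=2.17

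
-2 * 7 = -14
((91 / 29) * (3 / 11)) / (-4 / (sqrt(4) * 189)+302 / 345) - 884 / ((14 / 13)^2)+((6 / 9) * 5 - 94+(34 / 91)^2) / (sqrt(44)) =-223651016381 / 293800276 - 1124482 * sqrt(11) / 273273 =-774.88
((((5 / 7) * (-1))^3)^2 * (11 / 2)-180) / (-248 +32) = 42181765 / 50824368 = 0.83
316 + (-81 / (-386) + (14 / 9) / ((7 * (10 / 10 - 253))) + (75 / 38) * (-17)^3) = -9380.50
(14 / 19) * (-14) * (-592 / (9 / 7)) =812224 / 171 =4749.85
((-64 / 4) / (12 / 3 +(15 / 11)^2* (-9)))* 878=1699808 / 1541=1103.06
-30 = -30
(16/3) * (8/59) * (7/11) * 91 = 81536/1947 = 41.88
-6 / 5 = -1.20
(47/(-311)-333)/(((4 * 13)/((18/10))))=-7173/622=-11.53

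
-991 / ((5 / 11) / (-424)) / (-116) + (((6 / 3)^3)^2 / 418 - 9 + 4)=-241647639 / 30305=-7973.85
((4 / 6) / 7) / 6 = 1 / 63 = 0.02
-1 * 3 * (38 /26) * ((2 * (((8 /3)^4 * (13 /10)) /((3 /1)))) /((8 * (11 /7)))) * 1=-68096 /4455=-15.29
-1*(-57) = 57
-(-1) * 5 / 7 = 5 / 7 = 0.71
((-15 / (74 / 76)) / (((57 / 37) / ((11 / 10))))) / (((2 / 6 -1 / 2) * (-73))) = -66 / 73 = -0.90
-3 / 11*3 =-0.82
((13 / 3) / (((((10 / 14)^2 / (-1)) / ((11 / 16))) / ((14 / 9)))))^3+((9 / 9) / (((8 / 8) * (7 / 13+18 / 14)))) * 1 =-9787026293365867 / 13069512000000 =-748.84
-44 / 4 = -11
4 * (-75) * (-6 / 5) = 360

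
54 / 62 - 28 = -841 / 31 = -27.13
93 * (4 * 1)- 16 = 356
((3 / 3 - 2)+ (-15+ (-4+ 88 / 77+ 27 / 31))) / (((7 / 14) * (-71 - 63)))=3903 / 14539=0.27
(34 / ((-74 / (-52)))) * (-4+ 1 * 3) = -884 / 37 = -23.89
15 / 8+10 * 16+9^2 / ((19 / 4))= 27197 / 152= 178.93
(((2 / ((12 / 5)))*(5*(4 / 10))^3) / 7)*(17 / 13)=340 / 273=1.25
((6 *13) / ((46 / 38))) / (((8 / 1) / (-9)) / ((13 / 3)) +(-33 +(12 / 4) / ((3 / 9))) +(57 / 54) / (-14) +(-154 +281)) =255528 / 407353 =0.63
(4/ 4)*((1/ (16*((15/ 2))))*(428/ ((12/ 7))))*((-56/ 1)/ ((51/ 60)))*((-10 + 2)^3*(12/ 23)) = 42950656/ 1173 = 36616.08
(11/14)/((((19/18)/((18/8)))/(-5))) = -8.37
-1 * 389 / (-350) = 389 / 350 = 1.11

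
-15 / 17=-0.88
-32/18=-16/9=-1.78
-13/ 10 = -1.30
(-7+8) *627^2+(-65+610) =393674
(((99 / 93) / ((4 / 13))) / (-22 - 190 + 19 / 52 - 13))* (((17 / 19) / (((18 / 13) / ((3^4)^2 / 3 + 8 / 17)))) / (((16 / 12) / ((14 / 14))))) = -898698229 / 55040872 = -16.33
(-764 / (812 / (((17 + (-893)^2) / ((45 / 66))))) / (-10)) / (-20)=-279246011 / 50750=-5502.38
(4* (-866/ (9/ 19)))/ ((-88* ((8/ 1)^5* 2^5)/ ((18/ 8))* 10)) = 8227/ 461373440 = 0.00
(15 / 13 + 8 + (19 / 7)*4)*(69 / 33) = 41883 / 1001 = 41.84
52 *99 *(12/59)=61776/59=1047.05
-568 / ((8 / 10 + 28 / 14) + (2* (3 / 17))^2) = -410380 / 2113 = -194.22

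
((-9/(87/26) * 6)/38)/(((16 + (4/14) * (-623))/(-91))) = -1183/4959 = -0.24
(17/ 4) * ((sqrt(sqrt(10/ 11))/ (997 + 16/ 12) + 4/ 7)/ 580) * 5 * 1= 0.02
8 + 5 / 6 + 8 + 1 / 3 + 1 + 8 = 157 / 6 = 26.17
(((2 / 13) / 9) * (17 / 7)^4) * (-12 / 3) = -2.38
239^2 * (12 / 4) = 171363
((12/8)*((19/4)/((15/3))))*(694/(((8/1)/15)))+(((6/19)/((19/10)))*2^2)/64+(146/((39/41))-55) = 879781535/450528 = 1952.78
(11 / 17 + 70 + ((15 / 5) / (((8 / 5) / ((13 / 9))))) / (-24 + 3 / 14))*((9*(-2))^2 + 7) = 1585973591 / 67932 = 23346.49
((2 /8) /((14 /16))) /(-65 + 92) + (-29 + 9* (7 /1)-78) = -8314 /189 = -43.99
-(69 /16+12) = -261 /16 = -16.31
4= 4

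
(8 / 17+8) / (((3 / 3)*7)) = 144 / 119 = 1.21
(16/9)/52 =4/117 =0.03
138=138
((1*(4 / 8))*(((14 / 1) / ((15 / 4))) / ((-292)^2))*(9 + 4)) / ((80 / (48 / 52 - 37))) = -3283 / 25579200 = -0.00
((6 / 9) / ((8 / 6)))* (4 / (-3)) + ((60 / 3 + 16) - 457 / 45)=1133 / 45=25.18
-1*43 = -43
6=6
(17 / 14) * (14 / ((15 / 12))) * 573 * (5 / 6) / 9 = 6494 / 9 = 721.56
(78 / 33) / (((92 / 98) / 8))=5096 / 253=20.14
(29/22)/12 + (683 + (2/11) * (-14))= 179669/264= 680.56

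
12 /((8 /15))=22.50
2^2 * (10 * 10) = 400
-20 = -20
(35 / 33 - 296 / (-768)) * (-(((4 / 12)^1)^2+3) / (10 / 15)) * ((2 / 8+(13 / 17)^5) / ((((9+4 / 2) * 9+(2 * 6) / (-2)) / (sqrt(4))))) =-1150068703 / 15493479584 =-0.07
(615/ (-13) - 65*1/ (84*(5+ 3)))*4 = -414125/ 2184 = -189.62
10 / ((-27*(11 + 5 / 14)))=-140 / 4293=-0.03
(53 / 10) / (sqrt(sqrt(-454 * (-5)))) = 53 * 2270^(3 / 4) / 22700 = 0.77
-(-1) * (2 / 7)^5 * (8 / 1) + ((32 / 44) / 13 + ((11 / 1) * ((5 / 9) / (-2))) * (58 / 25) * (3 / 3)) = -758987039 / 108153045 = -7.02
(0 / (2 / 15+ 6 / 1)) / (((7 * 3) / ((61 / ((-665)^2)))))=0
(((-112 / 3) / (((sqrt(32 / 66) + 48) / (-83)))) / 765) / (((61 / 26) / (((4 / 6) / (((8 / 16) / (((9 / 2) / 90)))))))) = 2658656 / 1108527075 - 60424*sqrt(33) / 9976743675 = 0.00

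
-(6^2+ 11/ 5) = -191/ 5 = -38.20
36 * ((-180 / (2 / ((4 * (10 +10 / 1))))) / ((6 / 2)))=-86400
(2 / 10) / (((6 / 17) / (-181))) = -3077 / 30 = -102.57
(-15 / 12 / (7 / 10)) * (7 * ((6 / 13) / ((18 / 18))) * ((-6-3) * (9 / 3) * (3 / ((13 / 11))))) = 66825 / 169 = 395.41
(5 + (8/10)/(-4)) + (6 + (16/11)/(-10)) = 586/55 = 10.65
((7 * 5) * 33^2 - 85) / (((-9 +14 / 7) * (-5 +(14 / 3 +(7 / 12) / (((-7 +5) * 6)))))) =1095264 / 77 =14224.21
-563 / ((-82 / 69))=38847 / 82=473.74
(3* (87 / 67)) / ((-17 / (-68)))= 1044 / 67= 15.58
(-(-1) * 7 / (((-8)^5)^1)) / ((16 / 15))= -105 / 524288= -0.00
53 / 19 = 2.79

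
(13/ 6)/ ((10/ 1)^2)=13/ 600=0.02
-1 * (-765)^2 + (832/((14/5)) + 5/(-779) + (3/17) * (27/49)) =-379563722061/648907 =-584927.77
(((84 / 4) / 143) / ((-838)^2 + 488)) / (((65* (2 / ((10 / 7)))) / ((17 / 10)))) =17 / 4354595960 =0.00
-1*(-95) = 95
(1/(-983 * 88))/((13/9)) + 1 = 1.00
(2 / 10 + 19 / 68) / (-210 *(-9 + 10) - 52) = -163 / 89080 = -0.00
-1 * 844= -844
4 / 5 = 0.80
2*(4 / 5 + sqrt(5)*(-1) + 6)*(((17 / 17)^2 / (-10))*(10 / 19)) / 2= -34 / 95 + sqrt(5) / 19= -0.24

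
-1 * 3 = -3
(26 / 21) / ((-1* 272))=-13 / 2856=-0.00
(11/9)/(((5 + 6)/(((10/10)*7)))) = 7/9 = 0.78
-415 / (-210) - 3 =-43 / 42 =-1.02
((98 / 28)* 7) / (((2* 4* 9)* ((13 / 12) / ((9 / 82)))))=147 / 4264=0.03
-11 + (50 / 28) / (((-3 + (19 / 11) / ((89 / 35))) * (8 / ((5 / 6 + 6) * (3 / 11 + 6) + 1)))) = -7745333 / 508928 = -15.22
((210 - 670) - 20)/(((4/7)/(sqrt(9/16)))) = -630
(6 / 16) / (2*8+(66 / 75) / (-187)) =425 / 18128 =0.02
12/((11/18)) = 216/11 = 19.64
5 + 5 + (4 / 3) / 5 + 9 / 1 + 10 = 439 / 15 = 29.27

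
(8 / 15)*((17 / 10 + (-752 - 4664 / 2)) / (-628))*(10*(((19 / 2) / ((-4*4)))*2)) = -585637 / 18840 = -31.08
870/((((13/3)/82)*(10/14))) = 299628/13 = 23048.31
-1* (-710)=710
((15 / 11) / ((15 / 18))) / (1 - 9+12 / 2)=-9 / 11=-0.82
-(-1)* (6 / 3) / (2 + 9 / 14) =28 / 37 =0.76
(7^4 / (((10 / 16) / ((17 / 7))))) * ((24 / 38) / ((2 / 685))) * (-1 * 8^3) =-19632463872 / 19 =-1033287572.21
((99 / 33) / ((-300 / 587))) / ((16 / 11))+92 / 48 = -10171 / 4800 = -2.12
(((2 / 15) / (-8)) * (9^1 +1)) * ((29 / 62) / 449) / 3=-29 / 501084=-0.00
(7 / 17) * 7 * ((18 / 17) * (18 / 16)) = 3.43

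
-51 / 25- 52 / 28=-682 / 175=-3.90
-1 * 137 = -137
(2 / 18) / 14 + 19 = 2395 / 126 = 19.01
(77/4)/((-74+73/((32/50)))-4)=308/577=0.53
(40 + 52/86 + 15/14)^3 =15792469779969/218167208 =72387.00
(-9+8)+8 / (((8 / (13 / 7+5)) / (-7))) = -49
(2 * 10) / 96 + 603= 14477 / 24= 603.21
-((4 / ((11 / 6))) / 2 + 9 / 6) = -57 / 22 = -2.59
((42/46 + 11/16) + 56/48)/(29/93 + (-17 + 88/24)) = -94705/445648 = -0.21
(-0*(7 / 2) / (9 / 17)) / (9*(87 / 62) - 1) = 0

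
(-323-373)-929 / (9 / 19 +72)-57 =-1054532 / 1377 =-765.82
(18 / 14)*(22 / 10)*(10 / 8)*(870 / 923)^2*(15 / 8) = 280999125 / 47708024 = 5.89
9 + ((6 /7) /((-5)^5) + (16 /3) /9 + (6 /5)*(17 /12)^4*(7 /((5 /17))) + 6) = 130.63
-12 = -12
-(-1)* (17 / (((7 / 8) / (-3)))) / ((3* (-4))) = 34 / 7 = 4.86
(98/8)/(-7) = -7/4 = -1.75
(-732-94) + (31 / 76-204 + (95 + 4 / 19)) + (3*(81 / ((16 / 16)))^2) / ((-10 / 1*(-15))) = -1526007 / 1900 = -803.16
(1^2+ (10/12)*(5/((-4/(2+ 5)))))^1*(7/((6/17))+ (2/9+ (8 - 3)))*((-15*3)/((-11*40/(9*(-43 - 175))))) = 2024457/64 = 31632.14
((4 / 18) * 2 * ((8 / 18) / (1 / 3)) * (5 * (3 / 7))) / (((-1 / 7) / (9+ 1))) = -800 / 9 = -88.89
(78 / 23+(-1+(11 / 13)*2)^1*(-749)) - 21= -160308 / 299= -536.15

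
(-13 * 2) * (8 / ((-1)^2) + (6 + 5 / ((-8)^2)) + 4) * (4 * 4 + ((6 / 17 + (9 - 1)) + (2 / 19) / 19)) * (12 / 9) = -281056126 / 18411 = -15265.66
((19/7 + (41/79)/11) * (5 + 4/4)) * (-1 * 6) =-604728/6083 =-99.41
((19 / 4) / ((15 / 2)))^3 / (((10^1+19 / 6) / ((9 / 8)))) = 6859 / 316000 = 0.02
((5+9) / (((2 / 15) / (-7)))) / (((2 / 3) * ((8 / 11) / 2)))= -24255 / 8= -3031.88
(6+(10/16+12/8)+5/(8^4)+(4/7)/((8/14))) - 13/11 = 357943/45056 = 7.94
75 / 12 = 25 / 4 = 6.25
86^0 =1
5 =5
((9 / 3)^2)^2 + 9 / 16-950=-13895 / 16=-868.44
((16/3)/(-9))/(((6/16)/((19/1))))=-2432/81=-30.02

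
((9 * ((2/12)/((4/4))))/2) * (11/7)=33/28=1.18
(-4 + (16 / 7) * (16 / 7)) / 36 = 0.03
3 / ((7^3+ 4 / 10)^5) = 9375 / 14922839767048357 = 0.00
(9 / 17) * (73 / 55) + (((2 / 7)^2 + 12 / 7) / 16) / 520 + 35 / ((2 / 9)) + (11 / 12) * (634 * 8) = 4807.54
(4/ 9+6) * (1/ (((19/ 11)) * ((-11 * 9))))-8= -12370/ 1539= -8.04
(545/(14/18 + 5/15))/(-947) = -981/1894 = -0.52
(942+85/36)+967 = 68809/36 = 1911.36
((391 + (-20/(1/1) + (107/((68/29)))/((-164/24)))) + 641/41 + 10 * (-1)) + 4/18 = 4644259/12546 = 370.18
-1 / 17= -0.06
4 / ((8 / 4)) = 2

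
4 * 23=92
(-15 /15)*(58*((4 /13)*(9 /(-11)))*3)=6264 /143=43.80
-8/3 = -2.67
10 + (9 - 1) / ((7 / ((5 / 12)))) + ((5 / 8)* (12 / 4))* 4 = 755 / 42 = 17.98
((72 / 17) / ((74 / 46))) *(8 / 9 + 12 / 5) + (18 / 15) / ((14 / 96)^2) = 271072 / 4165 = 65.08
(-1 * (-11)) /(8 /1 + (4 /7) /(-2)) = 77 /54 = 1.43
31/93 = 1/3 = 0.33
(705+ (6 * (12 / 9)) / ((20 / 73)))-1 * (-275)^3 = 103988046 / 5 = 20797609.20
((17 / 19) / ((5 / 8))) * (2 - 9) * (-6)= 5712 / 95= 60.13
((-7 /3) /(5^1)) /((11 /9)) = -21 /55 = -0.38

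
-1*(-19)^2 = -361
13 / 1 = 13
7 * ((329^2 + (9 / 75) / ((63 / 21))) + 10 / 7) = 18942432 / 25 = 757697.28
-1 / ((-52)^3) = 1 / 140608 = 0.00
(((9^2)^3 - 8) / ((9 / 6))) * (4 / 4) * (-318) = -112663796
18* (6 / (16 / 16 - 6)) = -108 / 5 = -21.60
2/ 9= 0.22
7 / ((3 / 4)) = 28 / 3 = 9.33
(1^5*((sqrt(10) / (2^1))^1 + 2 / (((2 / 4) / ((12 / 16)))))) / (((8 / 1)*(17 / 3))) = 3*sqrt(10) / 272 + 9 / 136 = 0.10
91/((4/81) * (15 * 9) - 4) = 273/8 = 34.12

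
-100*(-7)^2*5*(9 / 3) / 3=-24500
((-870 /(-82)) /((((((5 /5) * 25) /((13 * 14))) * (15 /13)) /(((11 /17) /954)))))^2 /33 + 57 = 11813509040004614 /207254317426875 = 57.00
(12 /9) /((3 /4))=16 /9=1.78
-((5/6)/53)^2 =-25/101124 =-0.00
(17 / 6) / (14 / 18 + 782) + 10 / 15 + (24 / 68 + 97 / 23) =86614693 / 16527570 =5.24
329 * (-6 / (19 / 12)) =-23688 / 19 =-1246.74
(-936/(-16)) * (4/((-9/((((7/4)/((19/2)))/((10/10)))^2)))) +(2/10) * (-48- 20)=-52281/3610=-14.48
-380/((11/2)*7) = -760/77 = -9.87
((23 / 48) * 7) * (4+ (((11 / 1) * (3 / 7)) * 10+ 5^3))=9453 / 16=590.81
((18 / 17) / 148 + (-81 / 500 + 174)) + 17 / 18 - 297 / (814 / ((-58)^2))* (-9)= 11221.44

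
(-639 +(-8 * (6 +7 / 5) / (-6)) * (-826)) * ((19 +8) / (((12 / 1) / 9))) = -3559491 / 20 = -177974.55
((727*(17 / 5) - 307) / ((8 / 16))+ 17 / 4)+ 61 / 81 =7022057 / 1620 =4334.60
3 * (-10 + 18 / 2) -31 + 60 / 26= -412 / 13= -31.69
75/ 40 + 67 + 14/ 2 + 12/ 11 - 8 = 6069/ 88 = 68.97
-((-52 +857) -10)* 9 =-7155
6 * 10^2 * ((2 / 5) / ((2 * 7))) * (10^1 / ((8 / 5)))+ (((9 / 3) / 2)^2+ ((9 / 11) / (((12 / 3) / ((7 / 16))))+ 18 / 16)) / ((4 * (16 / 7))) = 33911511 / 315392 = 107.52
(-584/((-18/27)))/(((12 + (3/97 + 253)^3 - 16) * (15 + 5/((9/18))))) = 66625129/30803118188525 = 0.00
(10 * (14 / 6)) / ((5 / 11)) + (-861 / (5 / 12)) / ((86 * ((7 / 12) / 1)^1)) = 6542 / 645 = 10.14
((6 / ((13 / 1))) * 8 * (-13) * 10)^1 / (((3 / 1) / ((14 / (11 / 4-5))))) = 8960 / 9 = 995.56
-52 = -52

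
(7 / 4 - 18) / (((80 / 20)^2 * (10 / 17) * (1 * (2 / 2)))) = -221 / 128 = -1.73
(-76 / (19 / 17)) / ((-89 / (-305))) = -20740 / 89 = -233.03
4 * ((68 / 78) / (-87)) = -136 / 3393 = -0.04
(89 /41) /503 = 89 /20623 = 0.00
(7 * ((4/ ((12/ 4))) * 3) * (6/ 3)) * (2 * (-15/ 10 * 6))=-1008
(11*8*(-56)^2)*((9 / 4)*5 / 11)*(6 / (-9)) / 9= -62720 / 3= -20906.67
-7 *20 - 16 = -156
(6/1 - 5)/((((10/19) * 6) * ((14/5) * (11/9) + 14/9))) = 57/896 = 0.06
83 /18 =4.61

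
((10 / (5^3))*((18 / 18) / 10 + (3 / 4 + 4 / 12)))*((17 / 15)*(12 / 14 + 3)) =3621 / 8750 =0.41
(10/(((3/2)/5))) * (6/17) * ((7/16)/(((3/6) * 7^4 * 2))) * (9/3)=75/11662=0.01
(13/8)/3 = 0.54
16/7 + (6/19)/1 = 346/133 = 2.60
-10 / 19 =-0.53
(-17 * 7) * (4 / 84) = -17 / 3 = -5.67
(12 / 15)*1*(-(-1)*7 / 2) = 14 / 5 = 2.80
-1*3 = -3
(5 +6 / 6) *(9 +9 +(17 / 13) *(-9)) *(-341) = -165726 / 13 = -12748.15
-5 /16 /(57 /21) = -35 /304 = -0.12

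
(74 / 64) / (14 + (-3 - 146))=-37 / 4320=-0.01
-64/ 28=-16/ 7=-2.29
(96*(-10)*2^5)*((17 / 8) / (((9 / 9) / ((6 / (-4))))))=97920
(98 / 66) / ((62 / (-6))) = -49 / 341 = -0.14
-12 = -12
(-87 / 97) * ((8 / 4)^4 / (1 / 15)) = -20880 / 97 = -215.26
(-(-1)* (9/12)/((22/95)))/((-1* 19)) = -15/88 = -0.17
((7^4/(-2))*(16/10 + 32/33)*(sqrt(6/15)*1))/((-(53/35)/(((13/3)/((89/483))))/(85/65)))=184003036*sqrt(10)/14685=39623.34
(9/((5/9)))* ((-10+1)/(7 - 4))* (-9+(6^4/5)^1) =-303993/25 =-12159.72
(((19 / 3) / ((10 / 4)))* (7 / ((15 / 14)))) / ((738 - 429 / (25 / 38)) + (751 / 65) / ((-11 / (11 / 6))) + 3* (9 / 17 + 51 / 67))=110282536 / 585465513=0.19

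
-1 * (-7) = 7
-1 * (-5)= 5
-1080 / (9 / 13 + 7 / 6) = -16848 / 29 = -580.97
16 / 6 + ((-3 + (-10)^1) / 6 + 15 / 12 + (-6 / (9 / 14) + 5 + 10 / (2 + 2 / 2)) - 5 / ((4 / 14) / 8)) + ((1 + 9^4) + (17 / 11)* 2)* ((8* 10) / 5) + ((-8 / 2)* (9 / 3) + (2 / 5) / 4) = 23075867 / 220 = 104890.30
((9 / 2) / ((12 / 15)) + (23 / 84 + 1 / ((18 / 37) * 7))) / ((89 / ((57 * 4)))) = 15.86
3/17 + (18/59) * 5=1707/1003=1.70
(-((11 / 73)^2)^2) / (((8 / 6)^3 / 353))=-139543371 / 1817487424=-0.08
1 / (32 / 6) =3 / 16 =0.19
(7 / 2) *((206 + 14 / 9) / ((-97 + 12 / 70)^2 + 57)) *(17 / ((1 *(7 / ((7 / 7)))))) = 9725275 / 51998157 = 0.19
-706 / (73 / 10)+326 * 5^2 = 587890 / 73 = 8053.29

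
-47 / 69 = -0.68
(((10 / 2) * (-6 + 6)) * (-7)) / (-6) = 0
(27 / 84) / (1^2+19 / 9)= 81 / 784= 0.10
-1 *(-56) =56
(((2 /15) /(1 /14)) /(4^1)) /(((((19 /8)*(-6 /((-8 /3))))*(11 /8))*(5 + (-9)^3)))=-448 /5106915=-0.00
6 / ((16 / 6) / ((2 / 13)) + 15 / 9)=6 / 19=0.32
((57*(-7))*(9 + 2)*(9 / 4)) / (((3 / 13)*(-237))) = 57057 / 316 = 180.56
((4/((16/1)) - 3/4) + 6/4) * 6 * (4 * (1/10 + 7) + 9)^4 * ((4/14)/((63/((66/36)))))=26902281142/275625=97604.65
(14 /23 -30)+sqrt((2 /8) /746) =-676 /23+sqrt(746) /1492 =-29.37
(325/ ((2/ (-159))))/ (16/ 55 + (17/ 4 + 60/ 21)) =-39789750/ 11393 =-3492.47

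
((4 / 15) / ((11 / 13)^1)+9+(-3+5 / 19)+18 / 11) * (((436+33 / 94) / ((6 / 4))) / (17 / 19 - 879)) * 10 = -1056310801 / 38815326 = -27.21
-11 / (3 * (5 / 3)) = -2.20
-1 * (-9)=9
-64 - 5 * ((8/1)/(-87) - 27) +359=37450/87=430.46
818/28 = 409/14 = 29.21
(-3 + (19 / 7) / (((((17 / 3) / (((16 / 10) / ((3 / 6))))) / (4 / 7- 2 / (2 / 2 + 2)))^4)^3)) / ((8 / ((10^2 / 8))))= -41344989262429618997169191034360581 / 8820264375984990059237926093750000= -4.69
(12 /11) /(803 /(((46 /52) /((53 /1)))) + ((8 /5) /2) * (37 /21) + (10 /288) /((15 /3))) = 1391040 /61348051127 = 0.00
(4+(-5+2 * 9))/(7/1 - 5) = 17/2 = 8.50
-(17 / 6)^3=-4913 / 216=-22.75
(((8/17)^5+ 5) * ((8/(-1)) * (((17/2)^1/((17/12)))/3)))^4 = 169565766763433644475478604578816/4064231406647572522401601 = 41721484.29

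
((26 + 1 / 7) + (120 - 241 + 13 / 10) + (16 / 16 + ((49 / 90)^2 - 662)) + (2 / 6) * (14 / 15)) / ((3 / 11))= -470238373 / 170100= -2764.48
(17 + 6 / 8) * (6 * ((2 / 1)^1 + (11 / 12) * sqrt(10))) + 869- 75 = 781 * sqrt(10) / 8 + 1007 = 1315.72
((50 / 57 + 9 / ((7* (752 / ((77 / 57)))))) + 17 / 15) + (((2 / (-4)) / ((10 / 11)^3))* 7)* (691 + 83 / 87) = -20022244709 / 6215280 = -3221.45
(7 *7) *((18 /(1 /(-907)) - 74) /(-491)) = 803600 /491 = 1636.66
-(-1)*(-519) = -519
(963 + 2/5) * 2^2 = 19268/5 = 3853.60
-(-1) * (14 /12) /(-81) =-7 /486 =-0.01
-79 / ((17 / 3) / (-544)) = 7584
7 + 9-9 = 7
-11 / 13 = -0.85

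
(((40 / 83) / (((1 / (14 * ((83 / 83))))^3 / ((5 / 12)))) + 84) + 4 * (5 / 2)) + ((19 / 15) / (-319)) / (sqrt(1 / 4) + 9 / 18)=85388331 / 132385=645.00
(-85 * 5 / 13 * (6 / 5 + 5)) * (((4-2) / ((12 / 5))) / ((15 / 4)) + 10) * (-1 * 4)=969680 / 117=8287.86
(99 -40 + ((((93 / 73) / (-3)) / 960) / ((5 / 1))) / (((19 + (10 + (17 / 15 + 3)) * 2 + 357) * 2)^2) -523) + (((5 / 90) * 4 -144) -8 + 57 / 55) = -209111964222862291 / 340162480373760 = -614.74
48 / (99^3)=16 / 323433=0.00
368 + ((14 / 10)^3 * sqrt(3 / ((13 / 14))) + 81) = 343 * sqrt(546) / 1625 + 449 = 453.93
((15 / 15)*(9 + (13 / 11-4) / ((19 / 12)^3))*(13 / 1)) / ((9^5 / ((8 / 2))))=0.01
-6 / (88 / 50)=-75 / 22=-3.41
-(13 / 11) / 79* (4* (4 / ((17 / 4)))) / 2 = -0.03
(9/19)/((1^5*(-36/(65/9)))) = -0.10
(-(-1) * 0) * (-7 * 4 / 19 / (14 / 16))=0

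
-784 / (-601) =784 / 601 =1.30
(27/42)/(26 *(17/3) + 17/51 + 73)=27/9268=0.00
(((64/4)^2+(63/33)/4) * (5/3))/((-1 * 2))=-56425/264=-213.73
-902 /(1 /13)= -11726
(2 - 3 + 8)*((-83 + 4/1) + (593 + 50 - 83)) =3367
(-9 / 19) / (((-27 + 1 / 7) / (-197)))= -12411 / 3572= -3.47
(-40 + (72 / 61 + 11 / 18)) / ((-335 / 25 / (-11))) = -2307415 / 73566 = -31.37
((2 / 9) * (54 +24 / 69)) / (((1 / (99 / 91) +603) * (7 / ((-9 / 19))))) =-61875 / 45722873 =-0.00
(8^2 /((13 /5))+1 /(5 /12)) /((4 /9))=3951 /65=60.78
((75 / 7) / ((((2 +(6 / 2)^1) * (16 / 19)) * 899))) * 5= 1425 / 100688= 0.01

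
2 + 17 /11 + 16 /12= 4.88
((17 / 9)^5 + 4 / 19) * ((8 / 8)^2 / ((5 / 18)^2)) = 108853916 / 346275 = 314.36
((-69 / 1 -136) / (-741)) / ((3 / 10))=2050 / 2223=0.92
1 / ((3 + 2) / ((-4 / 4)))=-1 / 5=-0.20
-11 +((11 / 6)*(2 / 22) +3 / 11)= -697 / 66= -10.56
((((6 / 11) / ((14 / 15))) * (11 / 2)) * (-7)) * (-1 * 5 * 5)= 1125 / 2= 562.50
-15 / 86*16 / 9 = -40 / 129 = -0.31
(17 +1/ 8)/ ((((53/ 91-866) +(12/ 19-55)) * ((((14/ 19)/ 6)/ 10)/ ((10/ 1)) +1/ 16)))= -0.29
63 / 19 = 3.32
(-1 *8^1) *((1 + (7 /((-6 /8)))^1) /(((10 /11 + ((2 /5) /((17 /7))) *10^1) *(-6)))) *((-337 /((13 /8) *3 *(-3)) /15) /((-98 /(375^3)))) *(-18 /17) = -579218750000 /152243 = -3804567.37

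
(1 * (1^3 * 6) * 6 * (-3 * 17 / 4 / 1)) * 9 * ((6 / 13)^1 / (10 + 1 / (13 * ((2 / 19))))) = -177.68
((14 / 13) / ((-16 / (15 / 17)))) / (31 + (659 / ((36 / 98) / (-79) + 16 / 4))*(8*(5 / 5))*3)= -811965 / 54545612888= -0.00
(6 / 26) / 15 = 1 / 65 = 0.02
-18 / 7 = -2.57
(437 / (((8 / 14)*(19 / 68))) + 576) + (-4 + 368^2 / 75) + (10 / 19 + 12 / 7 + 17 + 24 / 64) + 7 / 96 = 546293973 / 106400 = 5134.34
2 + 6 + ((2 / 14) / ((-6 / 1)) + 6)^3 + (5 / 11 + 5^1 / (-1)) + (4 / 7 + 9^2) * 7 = 642107833 / 814968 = 787.89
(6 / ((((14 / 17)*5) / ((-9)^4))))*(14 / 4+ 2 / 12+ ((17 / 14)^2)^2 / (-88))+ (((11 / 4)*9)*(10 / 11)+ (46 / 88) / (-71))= 58538164231583 / 1680162176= 34840.78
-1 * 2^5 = -32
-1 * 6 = -6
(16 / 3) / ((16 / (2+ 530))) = 532 / 3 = 177.33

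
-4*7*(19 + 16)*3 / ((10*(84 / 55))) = -385 / 2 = -192.50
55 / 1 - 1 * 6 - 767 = -718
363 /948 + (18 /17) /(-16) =3403 /10744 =0.32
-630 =-630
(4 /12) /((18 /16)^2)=64 /243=0.26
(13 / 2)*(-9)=-117 / 2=-58.50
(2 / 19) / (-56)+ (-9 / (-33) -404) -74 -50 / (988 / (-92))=-35989523 / 76076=-473.07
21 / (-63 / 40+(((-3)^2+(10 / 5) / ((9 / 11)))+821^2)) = 7560 / 242658313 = 0.00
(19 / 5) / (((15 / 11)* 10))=209 / 750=0.28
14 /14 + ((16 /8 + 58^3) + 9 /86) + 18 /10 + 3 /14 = 293651264 /1505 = 195117.12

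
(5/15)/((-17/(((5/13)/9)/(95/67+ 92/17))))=-335/2730429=-0.00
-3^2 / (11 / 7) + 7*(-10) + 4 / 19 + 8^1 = -14111 / 209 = -67.52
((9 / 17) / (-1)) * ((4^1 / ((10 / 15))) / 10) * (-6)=162 / 85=1.91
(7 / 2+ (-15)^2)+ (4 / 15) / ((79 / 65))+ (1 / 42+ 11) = 132578 / 553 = 239.74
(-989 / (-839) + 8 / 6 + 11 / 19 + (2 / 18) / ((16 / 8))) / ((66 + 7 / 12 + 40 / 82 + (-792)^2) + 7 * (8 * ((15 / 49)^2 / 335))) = 1701434415170 / 339209222259969741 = 0.00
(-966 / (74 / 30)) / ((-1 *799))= 14490 / 29563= 0.49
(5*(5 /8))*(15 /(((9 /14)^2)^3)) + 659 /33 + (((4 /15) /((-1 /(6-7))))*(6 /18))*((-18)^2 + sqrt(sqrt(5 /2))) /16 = 2^(3 /4)*5^(1 /4) /360 + 6682799008 /9743085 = 685.91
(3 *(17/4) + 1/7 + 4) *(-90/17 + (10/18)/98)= -37506535/419832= -89.34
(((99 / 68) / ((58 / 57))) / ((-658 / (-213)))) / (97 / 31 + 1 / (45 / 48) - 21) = -558910935 / 20278517728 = -0.03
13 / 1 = 13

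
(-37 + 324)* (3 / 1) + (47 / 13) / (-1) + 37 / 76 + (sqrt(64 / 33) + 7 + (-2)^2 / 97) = 8* sqrt(33) / 33 + 82889773 / 95836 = 866.31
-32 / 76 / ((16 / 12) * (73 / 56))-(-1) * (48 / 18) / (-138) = -75100 / 287109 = -0.26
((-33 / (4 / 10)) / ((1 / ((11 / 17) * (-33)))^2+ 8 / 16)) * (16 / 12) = -28989180 / 132347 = -219.04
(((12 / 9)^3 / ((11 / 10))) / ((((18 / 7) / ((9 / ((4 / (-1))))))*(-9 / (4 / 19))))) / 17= 0.00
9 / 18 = 1 / 2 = 0.50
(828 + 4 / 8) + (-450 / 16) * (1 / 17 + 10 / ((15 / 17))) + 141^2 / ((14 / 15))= 20762327 / 952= 21809.17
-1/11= -0.09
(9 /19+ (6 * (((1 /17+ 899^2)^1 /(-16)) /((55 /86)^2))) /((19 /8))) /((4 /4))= -27713613069 /88825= -312002.40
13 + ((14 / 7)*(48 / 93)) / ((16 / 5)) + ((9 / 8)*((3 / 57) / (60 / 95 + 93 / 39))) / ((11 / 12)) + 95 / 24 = 105493687 / 6097080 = 17.30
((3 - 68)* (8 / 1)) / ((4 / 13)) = -1690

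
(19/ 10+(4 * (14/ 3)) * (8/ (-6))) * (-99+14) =35173/ 18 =1954.06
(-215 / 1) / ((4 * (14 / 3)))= -645 / 56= -11.52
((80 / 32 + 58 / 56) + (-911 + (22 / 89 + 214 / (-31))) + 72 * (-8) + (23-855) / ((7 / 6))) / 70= -170206487 / 5407640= -31.48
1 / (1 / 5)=5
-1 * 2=-2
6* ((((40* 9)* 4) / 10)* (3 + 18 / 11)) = 4005.82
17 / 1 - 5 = 12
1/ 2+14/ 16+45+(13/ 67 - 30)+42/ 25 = 244537/ 13400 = 18.25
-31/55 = -0.56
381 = 381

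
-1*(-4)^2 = -16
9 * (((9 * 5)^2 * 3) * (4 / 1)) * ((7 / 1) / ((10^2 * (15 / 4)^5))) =64512 / 3125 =20.64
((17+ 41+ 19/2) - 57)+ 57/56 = 645/56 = 11.52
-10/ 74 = -5/ 37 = -0.14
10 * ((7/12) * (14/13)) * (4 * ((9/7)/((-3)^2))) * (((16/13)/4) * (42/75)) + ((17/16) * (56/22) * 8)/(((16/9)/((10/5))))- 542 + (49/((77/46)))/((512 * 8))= -29526991801/57108480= -517.03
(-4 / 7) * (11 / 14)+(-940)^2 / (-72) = -5412248 / 441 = -12272.67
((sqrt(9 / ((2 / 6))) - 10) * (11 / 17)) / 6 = -55 / 51+11 * sqrt(3) / 34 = -0.52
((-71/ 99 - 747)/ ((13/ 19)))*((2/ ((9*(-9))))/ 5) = 2812912/ 521235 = 5.40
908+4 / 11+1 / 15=908.43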